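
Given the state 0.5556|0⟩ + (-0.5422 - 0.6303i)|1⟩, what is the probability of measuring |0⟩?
0.3087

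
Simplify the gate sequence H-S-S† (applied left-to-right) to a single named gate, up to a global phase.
H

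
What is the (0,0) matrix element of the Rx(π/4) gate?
0.9239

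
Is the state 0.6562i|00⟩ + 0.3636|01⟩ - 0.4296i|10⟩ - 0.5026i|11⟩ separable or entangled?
Entangled

Writing the state as a|00⟩ + b|01⟩ + c|10⟩ + d|11⟩, it is a product state iff ad − bc = 0.
Here (a, b, c, d) = (0.6562i, 0.3636, -0.4296i, -0.5026i): ad − bc = (0.6562i)(-0.5026i) − (0.3636)(-0.4296i) = (0.3298 + 0.1562i) ≠ 0, so the state is entangled.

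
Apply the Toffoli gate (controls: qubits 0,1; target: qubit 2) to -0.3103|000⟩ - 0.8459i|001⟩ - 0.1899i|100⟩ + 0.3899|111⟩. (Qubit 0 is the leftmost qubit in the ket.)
-0.3103|000⟩ - 0.8459i|001⟩ - 0.1899i|100⟩ + 0.3899|110⟩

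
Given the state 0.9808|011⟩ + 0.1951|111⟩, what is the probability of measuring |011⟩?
0.962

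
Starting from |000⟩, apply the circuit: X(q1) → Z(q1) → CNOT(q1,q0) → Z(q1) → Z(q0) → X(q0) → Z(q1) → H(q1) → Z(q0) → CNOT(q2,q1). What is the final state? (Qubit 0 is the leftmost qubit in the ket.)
1/√2|000⟩ - 1/√2|010⟩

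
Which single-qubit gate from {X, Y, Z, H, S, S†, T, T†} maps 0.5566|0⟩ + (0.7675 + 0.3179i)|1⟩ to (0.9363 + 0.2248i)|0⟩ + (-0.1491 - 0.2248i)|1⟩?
H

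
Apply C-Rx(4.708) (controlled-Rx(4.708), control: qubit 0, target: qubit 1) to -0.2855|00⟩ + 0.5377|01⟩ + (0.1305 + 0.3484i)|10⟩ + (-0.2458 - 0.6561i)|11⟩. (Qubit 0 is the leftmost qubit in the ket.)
-0.2855|00⟩ + 0.5377|01⟩ + (-0.557 - 0.07163i)|10⟩ + (0.4203 + 0.3704i)|11⟩

C-Rx(4.708) leaves the control-|0⟩ kets |00⟩, |01⟩ unchanged and applies Rx(4.708) to qubit 1 on the control-|1⟩ pair (|10⟩, |11⟩).
Rx(4.708) = [[cos(θ/2), −i·sin(θ/2)], [−i·sin(θ/2), cos(θ/2)]]; θ = 4.708, cos(θ/2) ≈ -0.705553, sin(θ/2) ≈ 0.708657.
With a = amp(|10⟩) = (0.1305 + 0.3484i) and b = amp(|11⟩) = (-0.2458 - 0.6561i):
new amp(|10⟩) = (-0.705553)·a + (-0.708657i)·b = (-0.557 - 0.07163i)
new amp(|11⟩) = (-0.708657i)·a + (-0.705553)·b = (0.4203 + 0.3704i)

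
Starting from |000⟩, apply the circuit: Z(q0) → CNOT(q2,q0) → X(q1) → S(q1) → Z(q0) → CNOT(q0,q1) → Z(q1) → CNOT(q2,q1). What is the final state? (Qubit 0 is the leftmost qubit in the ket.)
-i|010⟩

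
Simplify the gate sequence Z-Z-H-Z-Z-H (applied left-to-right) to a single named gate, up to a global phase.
I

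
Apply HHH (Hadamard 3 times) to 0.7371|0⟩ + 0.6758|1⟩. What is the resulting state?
0.9991|0⟩ + 0.04335|1⟩

H² = I, so H^3 = H: a single Hadamard. With (a, b) = (0.7371, 0.6758), H gives ((a + b)/√2, (a − b)/√2) = (0.9991, 0.04335).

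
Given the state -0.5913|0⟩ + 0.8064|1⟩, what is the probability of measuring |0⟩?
0.3496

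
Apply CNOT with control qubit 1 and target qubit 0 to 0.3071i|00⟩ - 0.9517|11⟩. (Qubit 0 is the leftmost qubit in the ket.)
0.3071i|00⟩ - 0.9517|01⟩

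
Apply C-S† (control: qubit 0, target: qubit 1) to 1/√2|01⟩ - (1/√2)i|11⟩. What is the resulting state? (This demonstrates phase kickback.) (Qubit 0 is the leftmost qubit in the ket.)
1/√2|01⟩ - 1/√2|11⟩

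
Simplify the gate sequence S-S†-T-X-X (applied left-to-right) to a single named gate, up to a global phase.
T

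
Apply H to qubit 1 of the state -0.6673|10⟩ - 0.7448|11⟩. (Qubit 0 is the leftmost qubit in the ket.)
-0.9985|10⟩ + 0.0548|11⟩

H on qubit 1 mixes each pair of kets that differ only in qubit 1: amplitudes (a, b) of (|…0…⟩, |…1…⟩) become ((a + b)/√2, (a − b)/√2). Kets absent from the input have amplitude 0.
(|10⟩, |11⟩): (a, b) = (-0.6673, -0.7448) → (-0.9985, 0.0548)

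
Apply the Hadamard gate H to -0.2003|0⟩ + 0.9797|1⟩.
0.5511|0⟩ - 0.8344|1⟩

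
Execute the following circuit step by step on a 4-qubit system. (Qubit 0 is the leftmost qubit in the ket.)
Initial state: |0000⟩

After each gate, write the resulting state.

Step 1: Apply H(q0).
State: 1/√2|0000⟩ + 1/√2|1000⟩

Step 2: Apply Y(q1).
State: (1/√2)i|0100⟩ + (1/√2)i|1100⟩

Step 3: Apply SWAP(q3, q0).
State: (1/√2)i|0100⟩ + (1/√2)i|0101⟩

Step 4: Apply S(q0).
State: (1/√2)i|0100⟩ + (1/√2)i|0101⟩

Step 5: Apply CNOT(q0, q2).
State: (1/√2)i|0100⟩ + (1/√2)i|0101⟩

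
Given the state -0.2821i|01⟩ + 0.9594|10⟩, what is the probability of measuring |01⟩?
0.07958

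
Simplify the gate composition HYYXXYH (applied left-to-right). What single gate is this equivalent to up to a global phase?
Y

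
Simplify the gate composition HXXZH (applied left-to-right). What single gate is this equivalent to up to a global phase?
X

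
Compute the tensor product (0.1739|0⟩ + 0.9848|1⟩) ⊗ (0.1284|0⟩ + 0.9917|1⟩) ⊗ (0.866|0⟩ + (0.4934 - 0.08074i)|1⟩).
0.01934|000⟩ + (0.01102 - 0.001803i)|001⟩ + 0.1493|010⟩ + (0.08509 - 0.01392i)|011⟩ + 0.1095|100⟩ + (0.06239 - 0.01021i)|101⟩ + 0.8458|110⟩ + (0.4819 - 0.07885i)|111⟩

amp(|b₁b₂…⟩) = product of the factor amplitudes for bits b₁, b₂, …; only kets whose every factor amplitude is nonzero survive.
|000⟩: (0.1739)(0.1284)(0.866) = 0.01934
|001⟩: (0.1739)(0.1284)(0.4934 - 0.08074i) = (0.01102 - 0.001803i)
|010⟩: (0.1739)(0.9917)(0.866) = 0.1493
|011⟩: (0.1739)(0.9917)(0.4934 - 0.08074i) = (0.08509 - 0.01392i)
|100⟩: (0.9848)(0.1284)(0.866) = 0.1095
|101⟩: (0.9848)(0.1284)(0.4934 - 0.08074i) = (0.06239 - 0.01021i)
|110⟩: (0.9848)(0.9917)(0.866) = 0.8458
|111⟩: (0.9848)(0.9917)(0.4934 - 0.08074i) = (0.4819 - 0.07885i)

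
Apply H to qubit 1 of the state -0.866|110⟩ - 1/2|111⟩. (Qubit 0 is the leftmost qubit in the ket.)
-0.6124|100⟩ - 1/√8|101⟩ + 0.6124|110⟩ + 1/√8|111⟩

H on qubit 1 mixes each pair of kets that differ only in qubit 1: amplitudes (a, b) of (|…0…⟩, |…1…⟩) become ((a + b)/√2, (a − b)/√2). Kets absent from the input have amplitude 0.
(|100⟩, |110⟩): (a, b) = (0, -0.866) → (-0.6124, 0.6124)
(|101⟩, |111⟩): (a, b) = (0, -1/2) → (-1/√8, 1/√8)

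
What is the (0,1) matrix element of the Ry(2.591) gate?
-0.9623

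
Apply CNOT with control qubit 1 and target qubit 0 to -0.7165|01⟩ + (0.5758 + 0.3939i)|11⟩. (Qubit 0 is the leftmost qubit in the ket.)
(0.5758 + 0.3939i)|01⟩ - 0.7165|11⟩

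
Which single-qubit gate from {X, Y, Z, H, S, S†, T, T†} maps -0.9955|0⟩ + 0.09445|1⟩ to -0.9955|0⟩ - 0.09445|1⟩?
Z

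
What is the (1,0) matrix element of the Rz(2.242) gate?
0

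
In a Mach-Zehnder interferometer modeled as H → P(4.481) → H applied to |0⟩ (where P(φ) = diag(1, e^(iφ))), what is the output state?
(0.3853 - 0.4867i)|0⟩ + (0.6147 + 0.4867i)|1⟩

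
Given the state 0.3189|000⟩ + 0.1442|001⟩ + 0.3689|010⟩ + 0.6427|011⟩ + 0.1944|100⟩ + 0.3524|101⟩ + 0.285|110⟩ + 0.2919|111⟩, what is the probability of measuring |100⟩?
0.03779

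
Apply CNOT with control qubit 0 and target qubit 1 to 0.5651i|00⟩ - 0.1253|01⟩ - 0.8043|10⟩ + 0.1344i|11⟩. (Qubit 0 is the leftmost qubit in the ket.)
0.5651i|00⟩ - 0.1253|01⟩ + 0.1344i|10⟩ - 0.8043|11⟩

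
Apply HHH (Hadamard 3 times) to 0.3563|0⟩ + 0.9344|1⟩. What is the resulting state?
0.9127|0⟩ - 0.4088|1⟩

H² = I, so H^3 = H: a single Hadamard. With (a, b) = (0.3563, 0.9344), H gives ((a + b)/√2, (a − b)/√2) = (0.9127, -0.4088).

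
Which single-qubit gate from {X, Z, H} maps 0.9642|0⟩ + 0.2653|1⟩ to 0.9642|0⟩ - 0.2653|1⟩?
Z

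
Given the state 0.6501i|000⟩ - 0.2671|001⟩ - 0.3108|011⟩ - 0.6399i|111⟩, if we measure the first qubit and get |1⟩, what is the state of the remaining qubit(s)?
-i|11⟩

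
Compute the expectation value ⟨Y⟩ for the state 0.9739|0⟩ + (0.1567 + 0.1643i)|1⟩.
0.32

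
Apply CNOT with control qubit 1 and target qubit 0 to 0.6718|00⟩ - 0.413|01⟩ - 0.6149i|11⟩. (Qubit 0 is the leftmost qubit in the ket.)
0.6718|00⟩ - 0.6149i|01⟩ - 0.413|11⟩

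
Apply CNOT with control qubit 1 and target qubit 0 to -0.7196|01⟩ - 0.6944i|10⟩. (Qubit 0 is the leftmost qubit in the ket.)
-0.6944i|10⟩ - 0.7196|11⟩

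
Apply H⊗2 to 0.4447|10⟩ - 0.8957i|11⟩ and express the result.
(0.2224 - 0.4479i)|00⟩ + (0.2224 + 0.4479i)|01⟩ + (-0.2224 + 0.4479i)|10⟩ + (-0.2224 - 0.4479i)|11⟩

H⊗2 gives amp(|y⟩) = (1/2) Σ_x (−1)^(x·y) amp(|x⟩), where x·y is the number of positions in which both x and y have a 1.
|00⟩: (0.4447 - 0.8957i)/2 = (0.2224 - 0.4479i)
|01⟩: (0.4447 + 0.8957i)/2 = (0.2224 + 0.4479i)
|10⟩: (-0.4447 + 0.8957i)/2 = (-0.2224 + 0.4479i)
|11⟩: (-0.4447 - 0.8957i)/2 = (-0.2224 - 0.4479i)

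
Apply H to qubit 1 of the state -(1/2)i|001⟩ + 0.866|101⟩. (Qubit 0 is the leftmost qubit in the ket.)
-(1/√8)i|001⟩ - (1/√8)i|011⟩ + 0.6124|101⟩ + 0.6124|111⟩

H on qubit 1 mixes each pair of kets that differ only in qubit 1: amplitudes (a, b) of (|…0…⟩, |…1…⟩) become ((a + b)/√2, (a − b)/√2). Kets absent from the input have amplitude 0.
(|001⟩, |011⟩): (a, b) = (-(1/2)i, 0) → (-(1/√8)i, -(1/√8)i)
(|101⟩, |111⟩): (a, b) = (0.866, 0) → (0.6124, 0.6124)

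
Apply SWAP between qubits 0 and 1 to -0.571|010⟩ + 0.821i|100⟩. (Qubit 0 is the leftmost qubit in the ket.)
0.821i|010⟩ - 0.571|100⟩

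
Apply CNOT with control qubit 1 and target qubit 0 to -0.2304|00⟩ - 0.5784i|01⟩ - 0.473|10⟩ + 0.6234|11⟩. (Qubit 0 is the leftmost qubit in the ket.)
-0.2304|00⟩ + 0.6234|01⟩ - 0.473|10⟩ - 0.5784i|11⟩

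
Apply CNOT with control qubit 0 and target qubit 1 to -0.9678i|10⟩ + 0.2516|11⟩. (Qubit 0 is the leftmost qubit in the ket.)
0.2516|10⟩ - 0.9678i|11⟩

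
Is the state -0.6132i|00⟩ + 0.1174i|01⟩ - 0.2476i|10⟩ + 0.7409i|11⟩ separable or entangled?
Entangled

Writing the state as a|00⟩ + b|01⟩ + c|10⟩ + d|11⟩, it is a product state iff ad − bc = 0.
Here (a, b, c, d) = (-0.6132i, 0.1174i, -0.2476i, 0.7409i): ad − bc = (-0.6132i)(0.7409i) − (0.1174i)(-0.2476i) = 0.4253 ≠ 0, so the state is entangled.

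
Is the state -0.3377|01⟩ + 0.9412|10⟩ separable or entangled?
Entangled

Writing the state as a|00⟩ + b|01⟩ + c|10⟩ + d|11⟩, it is a product state iff ad − bc = 0.
Here (a, b, c, d) = (0, -0.3377, 0.9412, 0): ad − bc = (0)(0) − (-0.3377)(0.9412) = 0.3178 ≠ 0, so the state is entangled.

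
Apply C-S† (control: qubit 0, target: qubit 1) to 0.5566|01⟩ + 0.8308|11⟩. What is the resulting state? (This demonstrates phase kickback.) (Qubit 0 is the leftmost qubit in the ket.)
0.5566|01⟩ - 0.8308i|11⟩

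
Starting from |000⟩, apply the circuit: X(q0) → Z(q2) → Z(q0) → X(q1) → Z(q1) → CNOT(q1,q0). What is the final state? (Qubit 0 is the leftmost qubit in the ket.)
|010⟩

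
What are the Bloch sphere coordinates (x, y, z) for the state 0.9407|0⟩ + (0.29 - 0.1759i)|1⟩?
(0.5456, -0.3309, 0.7699)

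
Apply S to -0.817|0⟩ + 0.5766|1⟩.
-0.817|0⟩ + 0.5766i|1⟩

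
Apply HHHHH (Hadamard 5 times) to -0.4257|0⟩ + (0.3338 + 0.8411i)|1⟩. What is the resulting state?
(-0.06498 + 0.5947i)|0⟩ + (-0.537 - 0.5947i)|1⟩

H² = I, so H^5 = H: a single Hadamard. With (a, b) = (-0.4257, (0.3338 + 0.8411i)), H gives ((a + b)/√2, (a − b)/√2) = ((-0.06498 + 0.5947i), (-0.537 - 0.5947i)).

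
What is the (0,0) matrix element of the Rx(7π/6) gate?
-0.2588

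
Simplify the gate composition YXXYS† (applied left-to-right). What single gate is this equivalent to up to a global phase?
S†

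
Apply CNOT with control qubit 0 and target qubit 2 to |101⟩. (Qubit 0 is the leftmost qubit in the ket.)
|100⟩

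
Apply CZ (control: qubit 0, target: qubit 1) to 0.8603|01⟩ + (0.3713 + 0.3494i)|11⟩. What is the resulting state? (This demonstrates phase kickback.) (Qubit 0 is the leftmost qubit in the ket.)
0.8603|01⟩ + (-0.3713 - 0.3494i)|11⟩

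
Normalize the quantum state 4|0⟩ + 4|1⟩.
1/√2|0⟩ + 1/√2|1⟩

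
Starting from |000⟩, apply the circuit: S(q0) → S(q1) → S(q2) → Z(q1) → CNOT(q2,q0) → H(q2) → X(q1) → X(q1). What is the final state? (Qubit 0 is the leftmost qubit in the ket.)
1/√2|000⟩ + 1/√2|001⟩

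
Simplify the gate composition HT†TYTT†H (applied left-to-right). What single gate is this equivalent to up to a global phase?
Y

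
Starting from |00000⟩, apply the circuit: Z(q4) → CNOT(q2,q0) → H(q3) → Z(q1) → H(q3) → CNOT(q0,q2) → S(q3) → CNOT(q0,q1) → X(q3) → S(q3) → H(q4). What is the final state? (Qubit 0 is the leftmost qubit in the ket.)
(1/√2)i|00010⟩ + (1/√2)i|00011⟩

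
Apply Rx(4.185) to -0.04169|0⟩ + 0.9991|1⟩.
(0.02078 - 0.8662i)|0⟩ + (-0.4979 + 0.03614i)|1⟩

Rx(4.185) = [[cos(θ/2), −i·sin(θ/2)], [−i·sin(θ/2), cos(θ/2)]]; θ = 4.185, cos(θ/2) ≈ -0.498358, sin(θ/2) ≈ 0.866971.
With a = amp(|0⟩) = -0.04169 and b = amp(|1⟩) = 0.9991:
new amp(|0⟩) = (-0.498358)·a + (-0.866971i)·b = (0.02078 - 0.8662i)
new amp(|1⟩) = (-0.866971i)·a + (-0.498358)·b = (-0.4979 + 0.03614i)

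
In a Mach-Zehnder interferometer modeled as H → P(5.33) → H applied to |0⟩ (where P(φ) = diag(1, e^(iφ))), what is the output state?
(0.7895 - 0.4076i)|0⟩ + (0.2105 + 0.4076i)|1⟩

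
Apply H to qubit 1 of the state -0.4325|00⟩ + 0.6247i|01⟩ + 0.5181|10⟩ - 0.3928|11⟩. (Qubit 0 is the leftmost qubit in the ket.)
(-0.3058 + 0.4417i)|00⟩ + (-0.3058 - 0.4417i)|01⟩ + 0.0886|10⟩ + 0.6441|11⟩

H on qubit 1 mixes each pair of kets that differ only in qubit 1: amplitudes (a, b) of (|…0…⟩, |…1…⟩) become ((a + b)/√2, (a − b)/√2). Kets absent from the input have amplitude 0.
(|00⟩, |01⟩): (a, b) = (-0.4325, 0.6247i) → ((-0.3058 + 0.4417i), (-0.3058 - 0.4417i))
(|10⟩, |11⟩): (a, b) = (0.5181, -0.3928) → (0.0886, 0.6441)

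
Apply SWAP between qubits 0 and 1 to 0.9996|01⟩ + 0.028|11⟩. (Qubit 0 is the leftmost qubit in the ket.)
0.9996|10⟩ + 0.028|11⟩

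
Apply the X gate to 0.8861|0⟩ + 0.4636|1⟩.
0.4636|0⟩ + 0.8861|1⟩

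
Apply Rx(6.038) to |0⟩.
-0.9925|0⟩ - 0.1223i|1⟩

Rx(6.038) = [[cos(θ/2), −i·sin(θ/2)], [−i·sin(θ/2), cos(θ/2)]]; θ = 6.038, cos(θ/2) ≈ -0.992495, sin(θ/2) ≈ 0.122286.
With a = amp(|0⟩) = 1 and b = amp(|1⟩) = 0:
new amp(|0⟩) = (-0.992495)·a + (-0.122286i)·b = -0.9925
new amp(|1⟩) = (-0.122286i)·a + (-0.992495)·b = -0.1223i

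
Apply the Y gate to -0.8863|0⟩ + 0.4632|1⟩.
-0.4632i|0⟩ - 0.8863i|1⟩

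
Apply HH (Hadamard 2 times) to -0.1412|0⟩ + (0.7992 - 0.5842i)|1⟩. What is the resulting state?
-0.1412|0⟩ + (0.7992 - 0.5842i)|1⟩

H² = I, so an even number of Hadamards cancels: H^2 = I and the state is unchanged.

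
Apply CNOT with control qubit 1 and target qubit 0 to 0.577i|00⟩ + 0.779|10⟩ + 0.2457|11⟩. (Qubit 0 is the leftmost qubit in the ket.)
0.577i|00⟩ + 0.2457|01⟩ + 0.779|10⟩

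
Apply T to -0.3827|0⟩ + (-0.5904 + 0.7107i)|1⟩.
-0.3827|0⟩ + (-0.92 + 0.08506i)|1⟩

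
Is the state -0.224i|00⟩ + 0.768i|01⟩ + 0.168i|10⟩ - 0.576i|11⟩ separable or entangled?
Separable

Writing the state as a|00⟩ + b|01⟩ + c|10⟩ + d|11⟩, it is a product state iff ad − bc = 0.
Here (a, b, c, d) = (-0.224i, 0.768i, 0.168i, -0.576i): ad − bc = (-0.224i)(-0.576i) − (0.768i)(0.168i) = 0, so the state is separable.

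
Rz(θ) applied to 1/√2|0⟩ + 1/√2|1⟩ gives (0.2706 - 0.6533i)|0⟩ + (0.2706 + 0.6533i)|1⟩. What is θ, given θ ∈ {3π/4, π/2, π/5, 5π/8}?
3π/4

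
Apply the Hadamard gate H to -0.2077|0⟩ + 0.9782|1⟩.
0.5448|0⟩ - 0.8386|1⟩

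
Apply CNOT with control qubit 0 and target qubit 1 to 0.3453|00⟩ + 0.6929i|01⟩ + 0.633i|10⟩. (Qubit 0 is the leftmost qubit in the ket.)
0.3453|00⟩ + 0.6929i|01⟩ + 0.633i|11⟩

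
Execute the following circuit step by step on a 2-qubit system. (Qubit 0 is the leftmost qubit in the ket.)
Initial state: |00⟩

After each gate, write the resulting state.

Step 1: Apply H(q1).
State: 1/√2|00⟩ + 1/√2|01⟩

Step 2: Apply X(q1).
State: 1/√2|00⟩ + 1/√2|01⟩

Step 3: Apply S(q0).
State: 1/√2|00⟩ + 1/√2|01⟩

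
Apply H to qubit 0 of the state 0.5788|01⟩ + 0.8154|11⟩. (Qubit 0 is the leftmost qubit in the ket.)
0.9858|01⟩ - 0.1673|11⟩

H on qubit 0 mixes each pair of kets that differ only in qubit 0: amplitudes (a, b) of (|…0…⟩, |…1…⟩) become ((a + b)/√2, (a − b)/√2). Kets absent from the input have amplitude 0.
(|01⟩, |11⟩): (a, b) = (0.5788, 0.8154) → (0.9858, -0.1673)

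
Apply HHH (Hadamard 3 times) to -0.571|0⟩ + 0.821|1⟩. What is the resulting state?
0.1768|0⟩ - 0.9843|1⟩

H² = I, so H^3 = H: a single Hadamard. With (a, b) = (-0.571, 0.821), H gives ((a + b)/√2, (a − b)/√2) = (0.1768, -0.9843).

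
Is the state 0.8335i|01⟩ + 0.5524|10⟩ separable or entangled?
Entangled

Writing the state as a|00⟩ + b|01⟩ + c|10⟩ + d|11⟩, it is a product state iff ad − bc = 0.
Here (a, b, c, d) = (0, 0.8335i, 0.5524, 0): ad − bc = (0)(0) − (0.8335i)(0.5524) = -0.4604i ≠ 0, so the state is entangled.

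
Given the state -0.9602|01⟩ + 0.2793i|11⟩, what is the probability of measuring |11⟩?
0.07801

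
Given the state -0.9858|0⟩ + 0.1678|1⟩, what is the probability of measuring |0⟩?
0.9718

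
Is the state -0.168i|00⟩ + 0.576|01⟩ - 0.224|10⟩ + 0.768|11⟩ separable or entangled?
Entangled

Writing the state as a|00⟩ + b|01⟩ + c|10⟩ + d|11⟩, it is a product state iff ad − bc = 0.
Here (a, b, c, d) = (-0.168i, 0.576, -0.224, 0.768): ad − bc = (-0.168i)(0.768) − (0.576)(-0.224) = (0.129 - 0.129i) ≠ 0, so the state is entangled.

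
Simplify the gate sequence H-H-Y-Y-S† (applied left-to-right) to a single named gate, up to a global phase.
S†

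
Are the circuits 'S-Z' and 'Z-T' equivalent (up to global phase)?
No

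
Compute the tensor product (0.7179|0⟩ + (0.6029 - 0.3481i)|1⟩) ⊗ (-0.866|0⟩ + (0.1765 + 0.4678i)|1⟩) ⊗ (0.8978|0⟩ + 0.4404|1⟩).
-0.5582|000⟩ - 0.2738|001⟩ + (0.1138 + 0.3015i)|010⟩ + (0.0558 + 0.1479i)|011⟩ + (-0.4688 + 0.2706i)|100⟩ + (-0.2299 + 0.1328i)|101⟩ + (0.2417 + 0.1981i)|110⟩ + (0.1186 + 0.09715i)|111⟩

amp(|b₁b₂…⟩) = product of the factor amplitudes for bits b₁, b₂, …; only kets whose every factor amplitude is nonzero survive.
|000⟩: (0.7179)(-0.866)(0.8978) = -0.5582
|001⟩: (0.7179)(-0.866)(0.4404) = -0.2738
|010⟩: (0.7179)(0.1765 + 0.4678i)(0.8978) = (0.1138 + 0.3015i)
|011⟩: (0.7179)(0.1765 + 0.4678i)(0.4404) = (0.0558 + 0.1479i)
|100⟩: (0.6029 - 0.3481i)(-0.866)(0.8978) = (-0.4688 + 0.2706i)
|101⟩: (0.6029 - 0.3481i)(-0.866)(0.4404) = (-0.2299 + 0.1328i)
|110⟩: (0.6029 - 0.3481i)(0.1765 + 0.4678i)(0.8978) = (0.2417 + 0.1981i)
|111⟩: (0.6029 - 0.3481i)(0.1765 + 0.4678i)(0.4404) = (0.1186 + 0.09715i)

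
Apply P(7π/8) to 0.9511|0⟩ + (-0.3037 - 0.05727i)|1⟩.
0.9511|0⟩ + (0.3025 - 0.06331i)|1⟩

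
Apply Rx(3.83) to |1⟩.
-0.9413i|0⟩ - 0.3374|1⟩

Rx(3.83) = [[cos(θ/2), −i·sin(θ/2)], [−i·sin(θ/2), cos(θ/2)]]; θ = 3.83, cos(θ/2) ≈ -0.337447, sin(θ/2) ≈ 0.941344.
With a = amp(|0⟩) = 0 and b = amp(|1⟩) = 1:
new amp(|0⟩) = (-0.337447)·a + (-0.941344i)·b = -0.9413i
new amp(|1⟩) = (-0.941344i)·a + (-0.337447)·b = -0.3374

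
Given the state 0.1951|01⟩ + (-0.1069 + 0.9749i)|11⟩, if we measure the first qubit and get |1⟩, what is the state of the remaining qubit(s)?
(-0.109 + 0.994i)|1⟩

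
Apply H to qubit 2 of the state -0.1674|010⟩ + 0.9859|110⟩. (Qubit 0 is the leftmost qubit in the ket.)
-0.1184|010⟩ - 0.1184|011⟩ + 0.6971|110⟩ + 0.6971|111⟩

H on qubit 2 mixes each pair of kets that differ only in qubit 2: amplitudes (a, b) of (|…0…⟩, |…1…⟩) become ((a + b)/√2, (a − b)/√2). Kets absent from the input have amplitude 0.
(|010⟩, |011⟩): (a, b) = (-0.1674, 0) → (-0.1184, -0.1184)
(|110⟩, |111⟩): (a, b) = (0.9859, 0) → (0.6971, 0.6971)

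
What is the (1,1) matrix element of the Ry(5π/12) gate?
0.7934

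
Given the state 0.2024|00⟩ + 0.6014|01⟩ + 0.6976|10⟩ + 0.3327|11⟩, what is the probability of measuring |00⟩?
0.04097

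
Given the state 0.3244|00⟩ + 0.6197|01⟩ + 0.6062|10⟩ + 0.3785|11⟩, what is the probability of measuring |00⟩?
0.1052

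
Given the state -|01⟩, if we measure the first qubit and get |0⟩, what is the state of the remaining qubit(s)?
-|1⟩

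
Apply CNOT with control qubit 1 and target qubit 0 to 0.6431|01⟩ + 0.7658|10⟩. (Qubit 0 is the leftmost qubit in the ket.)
0.7658|10⟩ + 0.6431|11⟩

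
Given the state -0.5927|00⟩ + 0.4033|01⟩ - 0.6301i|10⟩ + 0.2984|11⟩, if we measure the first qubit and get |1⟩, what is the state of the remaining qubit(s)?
-0.9038i|0⟩ + 0.428|1⟩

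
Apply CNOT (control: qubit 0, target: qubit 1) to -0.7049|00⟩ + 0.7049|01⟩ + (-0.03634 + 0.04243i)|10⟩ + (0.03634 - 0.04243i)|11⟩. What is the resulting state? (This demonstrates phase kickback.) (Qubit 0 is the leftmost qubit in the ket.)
-0.7049|00⟩ + 0.7049|01⟩ + (0.03634 - 0.04243i)|10⟩ + (-0.03634 + 0.04243i)|11⟩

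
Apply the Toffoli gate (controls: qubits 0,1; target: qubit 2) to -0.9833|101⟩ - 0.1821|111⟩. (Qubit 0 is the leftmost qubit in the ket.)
-0.9833|101⟩ - 0.1821|110⟩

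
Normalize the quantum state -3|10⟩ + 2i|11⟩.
-0.8321|10⟩ + 0.5547i|11⟩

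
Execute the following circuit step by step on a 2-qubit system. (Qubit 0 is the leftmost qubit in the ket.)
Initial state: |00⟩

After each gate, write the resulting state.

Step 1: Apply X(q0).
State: |10⟩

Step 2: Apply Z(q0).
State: -|10⟩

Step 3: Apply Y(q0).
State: i|00⟩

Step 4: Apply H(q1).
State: (1/√2)i|00⟩ + (1/√2)i|01⟩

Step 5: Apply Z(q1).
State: (1/√2)i|00⟩ - (1/√2)i|01⟩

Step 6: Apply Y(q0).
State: -1/√2|10⟩ + 1/√2|11⟩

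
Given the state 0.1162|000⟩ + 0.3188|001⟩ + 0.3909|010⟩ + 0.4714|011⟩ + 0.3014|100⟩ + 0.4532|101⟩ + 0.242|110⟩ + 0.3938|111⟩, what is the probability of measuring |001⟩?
0.1016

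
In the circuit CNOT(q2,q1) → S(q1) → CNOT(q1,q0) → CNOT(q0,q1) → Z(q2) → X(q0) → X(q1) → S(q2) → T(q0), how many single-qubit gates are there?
6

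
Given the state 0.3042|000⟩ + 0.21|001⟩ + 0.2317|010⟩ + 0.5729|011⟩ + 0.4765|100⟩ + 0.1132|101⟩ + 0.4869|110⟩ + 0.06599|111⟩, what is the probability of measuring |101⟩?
0.01281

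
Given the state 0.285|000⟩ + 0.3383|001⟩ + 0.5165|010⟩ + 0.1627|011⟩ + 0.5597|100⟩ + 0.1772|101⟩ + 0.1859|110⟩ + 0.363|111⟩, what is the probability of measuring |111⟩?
0.1318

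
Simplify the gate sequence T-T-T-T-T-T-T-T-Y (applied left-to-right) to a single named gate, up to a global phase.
Y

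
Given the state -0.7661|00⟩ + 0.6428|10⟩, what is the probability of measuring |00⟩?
0.5869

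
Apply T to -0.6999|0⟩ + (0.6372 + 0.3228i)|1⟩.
-0.6999|0⟩ + (0.2223 + 0.6788i)|1⟩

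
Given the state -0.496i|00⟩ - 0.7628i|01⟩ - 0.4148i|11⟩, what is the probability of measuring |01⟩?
0.5819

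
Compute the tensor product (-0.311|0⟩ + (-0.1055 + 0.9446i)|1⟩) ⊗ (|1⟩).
-0.311|01⟩ + (-0.1055 + 0.9446i)|11⟩

amp(|b₁b₂…⟩) = product of the factor amplitudes for bits b₁, b₂, …; only kets whose every factor amplitude is nonzero survive.
|01⟩: (-0.311)(1) = -0.311
|11⟩: (-0.1055 + 0.9446i)(1) = (-0.1055 + 0.9446i)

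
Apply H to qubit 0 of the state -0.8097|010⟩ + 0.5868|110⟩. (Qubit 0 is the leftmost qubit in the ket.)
-0.1576|010⟩ - 0.9875|110⟩

H on qubit 0 mixes each pair of kets that differ only in qubit 0: amplitudes (a, b) of (|…0…⟩, |…1…⟩) become ((a + b)/√2, (a − b)/√2). Kets absent from the input have amplitude 0.
(|010⟩, |110⟩): (a, b) = (-0.8097, 0.5868) → (-0.1576, -0.9875)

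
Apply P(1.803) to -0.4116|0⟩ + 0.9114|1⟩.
-0.4116|0⟩ + (-0.2097 + 0.8869i)|1⟩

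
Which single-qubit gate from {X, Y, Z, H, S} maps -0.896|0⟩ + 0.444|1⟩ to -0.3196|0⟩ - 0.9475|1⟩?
H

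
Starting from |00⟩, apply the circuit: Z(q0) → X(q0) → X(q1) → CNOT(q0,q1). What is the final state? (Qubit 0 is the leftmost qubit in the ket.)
|10⟩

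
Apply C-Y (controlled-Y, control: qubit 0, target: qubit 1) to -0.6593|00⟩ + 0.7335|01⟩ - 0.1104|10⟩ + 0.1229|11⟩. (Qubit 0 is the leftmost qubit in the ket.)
-0.6593|00⟩ + 0.7335|01⟩ - 0.1229i|10⟩ - 0.1104i|11⟩

C-Y leaves the control-|0⟩ kets |00⟩, |01⟩ unchanged and applies Y to qubit 1 on the control-|1⟩ pair (|10⟩, |11⟩).
Y = [[0, -i], [i, 0]].
With a = amp(|10⟩) = -0.1104 and b = amp(|11⟩) = 0.1229:
new amp(|10⟩) = (-i)·b = -0.1229i
new amp(|11⟩) = (i)·a = -0.1104i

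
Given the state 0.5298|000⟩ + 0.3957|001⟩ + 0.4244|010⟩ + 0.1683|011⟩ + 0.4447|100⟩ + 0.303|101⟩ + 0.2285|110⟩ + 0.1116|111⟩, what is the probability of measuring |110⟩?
0.05221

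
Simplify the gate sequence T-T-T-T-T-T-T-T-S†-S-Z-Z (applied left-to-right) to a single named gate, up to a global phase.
I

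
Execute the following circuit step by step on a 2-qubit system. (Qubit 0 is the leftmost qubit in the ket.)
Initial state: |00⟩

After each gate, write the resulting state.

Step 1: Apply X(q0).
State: |10⟩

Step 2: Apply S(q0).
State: i|10⟩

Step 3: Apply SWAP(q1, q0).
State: i|01⟩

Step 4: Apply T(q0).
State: i|01⟩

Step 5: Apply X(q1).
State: i|00⟩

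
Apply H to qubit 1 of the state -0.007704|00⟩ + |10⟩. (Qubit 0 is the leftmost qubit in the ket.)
-0.005448|00⟩ - 0.005448|01⟩ + 1/√2|10⟩ + 1/√2|11⟩

H on qubit 1 mixes each pair of kets that differ only in qubit 1: amplitudes (a, b) of (|…0…⟩, |…1…⟩) become ((a + b)/√2, (a − b)/√2). Kets absent from the input have amplitude 0.
(|00⟩, |01⟩): (a, b) = (-0.007704, 0) → (-0.005448, -0.005448)
(|10⟩, |11⟩): (a, b) = (1, 0) → (1/√2, 1/√2)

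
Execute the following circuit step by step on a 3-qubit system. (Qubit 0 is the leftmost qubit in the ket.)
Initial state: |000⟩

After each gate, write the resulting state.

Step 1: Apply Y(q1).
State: i|010⟩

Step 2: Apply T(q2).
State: i|010⟩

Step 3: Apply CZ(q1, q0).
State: i|010⟩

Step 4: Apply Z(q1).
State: -i|010⟩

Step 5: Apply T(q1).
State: (1/√2 - (1/√2)i)|010⟩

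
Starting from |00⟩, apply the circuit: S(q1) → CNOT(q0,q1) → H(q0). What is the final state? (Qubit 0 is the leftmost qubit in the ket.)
1/√2|00⟩ + 1/√2|10⟩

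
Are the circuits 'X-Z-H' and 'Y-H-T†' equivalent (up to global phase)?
No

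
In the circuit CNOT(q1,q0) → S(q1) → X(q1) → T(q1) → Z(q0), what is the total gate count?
5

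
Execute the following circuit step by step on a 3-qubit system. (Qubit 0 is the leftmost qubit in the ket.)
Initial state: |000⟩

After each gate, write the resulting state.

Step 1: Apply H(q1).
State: 1/√2|000⟩ + 1/√2|010⟩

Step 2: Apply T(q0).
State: 1/√2|000⟩ + 1/√2|010⟩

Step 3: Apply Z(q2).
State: 1/√2|000⟩ + 1/√2|010⟩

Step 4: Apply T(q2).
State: 1/√2|000⟩ + 1/√2|010⟩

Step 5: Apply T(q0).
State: 1/√2|000⟩ + 1/√2|010⟩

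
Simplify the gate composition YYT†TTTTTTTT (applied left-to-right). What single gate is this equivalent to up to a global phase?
T†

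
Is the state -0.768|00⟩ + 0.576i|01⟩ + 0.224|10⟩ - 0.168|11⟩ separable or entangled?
Entangled

Writing the state as a|00⟩ + b|01⟩ + c|10⟩ + d|11⟩, it is a product state iff ad − bc = 0.
Here (a, b, c, d) = (-0.768, 0.576i, 0.224, -0.168): ad − bc = (-0.768)(-0.168) − (0.576i)(0.224) = (0.129 - 0.129i) ≠ 0, so the state is entangled.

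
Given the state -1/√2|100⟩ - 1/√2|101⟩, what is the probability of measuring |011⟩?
0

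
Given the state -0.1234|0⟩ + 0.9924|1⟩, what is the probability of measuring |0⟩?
0.01523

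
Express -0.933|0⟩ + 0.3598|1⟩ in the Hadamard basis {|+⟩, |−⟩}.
-0.4053|+⟩ - 0.9141|−⟩

With |ψ⟩ = α|0⟩ + β|1⟩, the Hadamard-basis coefficients are ⟨+|ψ⟩ = (α + β)/√2 and ⟨−|ψ⟩ = (α − β)/√2.
Here α = -0.933, β = 0.3598: (α + β)/√2 = -0.4053, (α − β)/√2 = -0.9141.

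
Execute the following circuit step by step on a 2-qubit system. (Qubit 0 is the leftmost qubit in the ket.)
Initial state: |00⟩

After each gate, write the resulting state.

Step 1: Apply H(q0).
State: 1/√2|00⟩ + 1/√2|10⟩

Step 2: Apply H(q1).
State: 1/2|00⟩ + 1/2|01⟩ + 1/2|10⟩ + 1/2|11⟩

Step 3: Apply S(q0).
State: 1/2|00⟩ + 1/2|01⟩ + (1/2)i|10⟩ + (1/2)i|11⟩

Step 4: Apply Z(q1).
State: 1/2|00⟩ - 1/2|01⟩ + (1/2)i|10⟩ - (1/2)i|11⟩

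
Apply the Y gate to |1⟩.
-i|0⟩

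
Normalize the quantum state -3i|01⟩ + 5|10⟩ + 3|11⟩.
-0.4575i|01⟩ + 0.7625|10⟩ + 0.4575|11⟩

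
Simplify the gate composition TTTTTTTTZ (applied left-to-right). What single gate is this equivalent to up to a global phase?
Z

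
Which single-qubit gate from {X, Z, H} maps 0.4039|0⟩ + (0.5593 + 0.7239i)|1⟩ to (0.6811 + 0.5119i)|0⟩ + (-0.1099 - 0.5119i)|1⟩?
H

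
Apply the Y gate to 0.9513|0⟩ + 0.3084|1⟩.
-0.3084i|0⟩ + 0.9513i|1⟩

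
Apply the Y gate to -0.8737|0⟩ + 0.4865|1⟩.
-0.4865i|0⟩ - 0.8737i|1⟩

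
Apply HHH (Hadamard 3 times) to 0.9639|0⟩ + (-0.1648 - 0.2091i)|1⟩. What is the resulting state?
(0.565 - 0.1479i)|0⟩ + (0.7981 + 0.1479i)|1⟩

H² = I, so H^3 = H: a single Hadamard. With (a, b) = (0.9639, (-0.1648 - 0.2091i)), H gives ((a + b)/√2, (a − b)/√2) = ((0.565 - 0.1479i), (0.7981 + 0.1479i)).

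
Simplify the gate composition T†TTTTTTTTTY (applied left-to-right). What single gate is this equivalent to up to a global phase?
Y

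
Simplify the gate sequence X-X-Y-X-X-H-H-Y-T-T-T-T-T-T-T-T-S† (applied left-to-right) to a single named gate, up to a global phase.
S†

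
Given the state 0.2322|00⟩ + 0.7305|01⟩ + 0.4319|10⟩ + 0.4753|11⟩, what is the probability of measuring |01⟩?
0.5336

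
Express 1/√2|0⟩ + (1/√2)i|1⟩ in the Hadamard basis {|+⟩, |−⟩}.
(1/2 + (1/2)i)|+⟩ + (1/2 - (1/2)i)|−⟩

With |ψ⟩ = α|0⟩ + β|1⟩, the Hadamard-basis coefficients are ⟨+|ψ⟩ = (α + β)/√2 and ⟨−|ψ⟩ = (α − β)/√2.
Here α = 1/√2, β = (1/√2)i: (α + β)/√2 = (1/2 + (1/2)i), (α − β)/√2 = (1/2 - (1/2)i).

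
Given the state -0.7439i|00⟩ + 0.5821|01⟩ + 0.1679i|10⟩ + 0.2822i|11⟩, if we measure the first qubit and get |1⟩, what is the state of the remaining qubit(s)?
0.5113i|0⟩ + 0.8594i|1⟩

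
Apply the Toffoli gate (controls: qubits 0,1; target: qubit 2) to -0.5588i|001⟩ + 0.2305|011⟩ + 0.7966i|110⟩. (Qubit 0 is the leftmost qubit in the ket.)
-0.5588i|001⟩ + 0.2305|011⟩ + 0.7966i|111⟩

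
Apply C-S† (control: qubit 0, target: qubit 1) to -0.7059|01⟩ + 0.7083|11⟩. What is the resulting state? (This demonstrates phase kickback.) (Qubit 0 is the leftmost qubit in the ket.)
-0.7059|01⟩ - 0.7083i|11⟩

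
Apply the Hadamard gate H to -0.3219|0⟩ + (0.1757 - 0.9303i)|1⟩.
(-0.1034 - 0.6578i)|0⟩ + (-0.3519 + 0.6578i)|1⟩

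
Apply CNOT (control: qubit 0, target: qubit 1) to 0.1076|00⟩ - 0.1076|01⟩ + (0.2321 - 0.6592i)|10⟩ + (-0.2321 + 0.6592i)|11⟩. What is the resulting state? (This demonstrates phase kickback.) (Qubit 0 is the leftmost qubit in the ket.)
0.1076|00⟩ - 0.1076|01⟩ + (-0.2321 + 0.6592i)|10⟩ + (0.2321 - 0.6592i)|11⟩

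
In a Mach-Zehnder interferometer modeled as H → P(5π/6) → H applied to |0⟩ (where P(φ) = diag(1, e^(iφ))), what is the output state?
(0.06699 + 0.25i)|0⟩ + (0.933 - 0.25i)|1⟩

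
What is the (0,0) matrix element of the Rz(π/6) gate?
(0.9659 - 0.2588i)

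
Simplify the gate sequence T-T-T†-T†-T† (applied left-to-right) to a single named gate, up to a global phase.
T†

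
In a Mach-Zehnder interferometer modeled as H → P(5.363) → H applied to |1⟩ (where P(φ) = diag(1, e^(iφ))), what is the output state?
(0.1972 + 0.3979i)|0⟩ + (0.8028 - 0.3979i)|1⟩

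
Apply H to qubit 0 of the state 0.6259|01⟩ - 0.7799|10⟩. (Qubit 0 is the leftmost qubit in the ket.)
-0.5515|00⟩ + 0.4426|01⟩ + 0.5515|10⟩ + 0.4426|11⟩

H on qubit 0 mixes each pair of kets that differ only in qubit 0: amplitudes (a, b) of (|…0…⟩, |…1…⟩) become ((a + b)/√2, (a − b)/√2). Kets absent from the input have amplitude 0.
(|00⟩, |10⟩): (a, b) = (0, -0.7799) → (-0.5515, 0.5515)
(|01⟩, |11⟩): (a, b) = (0.6259, 0) → (0.4426, 0.4426)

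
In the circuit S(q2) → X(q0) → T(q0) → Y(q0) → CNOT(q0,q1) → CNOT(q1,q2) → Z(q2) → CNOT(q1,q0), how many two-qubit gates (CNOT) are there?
3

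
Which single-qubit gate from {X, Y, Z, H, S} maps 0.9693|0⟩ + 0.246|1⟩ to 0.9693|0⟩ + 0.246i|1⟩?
S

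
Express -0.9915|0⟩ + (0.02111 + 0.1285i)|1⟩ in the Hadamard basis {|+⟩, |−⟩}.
(-0.6862 + 0.09086i)|+⟩ + (-0.716 - 0.09086i)|−⟩

With |ψ⟩ = α|0⟩ + β|1⟩, the Hadamard-basis coefficients are ⟨+|ψ⟩ = (α + β)/√2 and ⟨−|ψ⟩ = (α − β)/√2.
Here α = -0.9915, β = (0.02111 + 0.1285i): (α + β)/√2 = (-0.6862 + 0.09086i), (α − β)/√2 = (-0.716 - 0.09086i).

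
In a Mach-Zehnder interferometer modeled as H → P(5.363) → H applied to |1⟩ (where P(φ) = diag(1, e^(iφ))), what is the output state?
(0.1972 + 0.3979i)|0⟩ + (0.8028 - 0.3979i)|1⟩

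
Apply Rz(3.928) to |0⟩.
(-0.3831 - 0.9237i)|0⟩

Rz(3.928) = [[e^(−iθ/2), 0], [0, e^(iθ/2)]] with e^(±iθ/2) = cos(θ/2) ± i·sin(θ/2); θ = 3.928, cos(θ/2) ≈ -0.38315, sin(θ/2) ≈ 0.923686.
With a = amp(|0⟩) = 1 and b = amp(|1⟩) = 0:
new amp(|0⟩) = (-0.38315 - 0.923686i)·a = (-0.3831 - 0.9237i)
new amp(|1⟩) = (-0.38315 + 0.923686i)·b = 0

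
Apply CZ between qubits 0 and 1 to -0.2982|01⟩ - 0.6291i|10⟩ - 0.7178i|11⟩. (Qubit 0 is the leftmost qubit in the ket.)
-0.2982|01⟩ - 0.6291i|10⟩ + 0.7178i|11⟩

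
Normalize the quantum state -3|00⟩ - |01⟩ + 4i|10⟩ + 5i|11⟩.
-0.4201|00⟩ - 0.14|01⟩ + 0.5601i|10⟩ + 0.7001i|11⟩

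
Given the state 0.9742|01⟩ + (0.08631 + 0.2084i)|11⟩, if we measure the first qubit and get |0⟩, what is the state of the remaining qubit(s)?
|1⟩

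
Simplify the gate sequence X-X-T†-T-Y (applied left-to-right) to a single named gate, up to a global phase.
Y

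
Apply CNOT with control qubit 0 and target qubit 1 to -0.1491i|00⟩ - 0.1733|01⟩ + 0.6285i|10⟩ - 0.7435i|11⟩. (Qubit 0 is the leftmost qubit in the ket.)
-0.1491i|00⟩ - 0.1733|01⟩ - 0.7435i|10⟩ + 0.6285i|11⟩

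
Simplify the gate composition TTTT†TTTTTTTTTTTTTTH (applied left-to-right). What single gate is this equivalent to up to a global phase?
H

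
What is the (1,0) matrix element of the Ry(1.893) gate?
0.8114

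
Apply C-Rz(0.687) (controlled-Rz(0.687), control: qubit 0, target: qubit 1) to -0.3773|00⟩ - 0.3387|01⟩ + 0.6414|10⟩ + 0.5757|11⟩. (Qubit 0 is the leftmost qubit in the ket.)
-0.3773|00⟩ - 0.3387|01⟩ + (0.6039 - 0.216i)|10⟩ + (0.5421 + 0.1939i)|11⟩

C-Rz(0.687) leaves the control-|0⟩ kets |00⟩, |01⟩ unchanged and applies Rz(0.687) to qubit 1 on the control-|1⟩ pair (|10⟩, |11⟩).
Rz(0.687) = [[e^(−iθ/2), 0], [0, e^(iθ/2)]] with e^(±iθ/2) = cos(θ/2) ± i·sin(θ/2); θ = 0.687, cos(θ/2) ≈ 0.941582, sin(θ/2) ≈ 0.336785.
With a = amp(|10⟩) = 0.6414 and b = amp(|11⟩) = 0.5757:
new amp(|10⟩) = (0.941582 - 0.336785i)·a = (0.6039 - 0.216i)
new amp(|11⟩) = (0.941582 + 0.336785i)·b = (0.5421 + 0.1939i)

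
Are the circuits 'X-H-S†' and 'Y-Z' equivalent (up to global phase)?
No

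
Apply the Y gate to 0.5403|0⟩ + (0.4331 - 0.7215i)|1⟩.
(-0.7215 - 0.4331i)|0⟩ + 0.5403i|1⟩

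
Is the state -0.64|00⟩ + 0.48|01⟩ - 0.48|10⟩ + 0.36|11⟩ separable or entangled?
Separable

Writing the state as a|00⟩ + b|01⟩ + c|10⟩ + d|11⟩, it is a product state iff ad − bc = 0.
Here (a, b, c, d) = (-0.64, 0.48, -0.48, 0.36): ad − bc = (-0.64)(0.36) − (0.48)(-0.48) = 0, so the state is separable.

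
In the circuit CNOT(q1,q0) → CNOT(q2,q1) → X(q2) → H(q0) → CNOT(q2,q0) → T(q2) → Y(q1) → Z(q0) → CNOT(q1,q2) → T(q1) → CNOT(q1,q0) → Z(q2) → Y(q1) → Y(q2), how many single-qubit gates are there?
9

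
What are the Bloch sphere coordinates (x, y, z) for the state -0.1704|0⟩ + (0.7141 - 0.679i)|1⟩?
(-0.2434, 0.2314, -0.9419)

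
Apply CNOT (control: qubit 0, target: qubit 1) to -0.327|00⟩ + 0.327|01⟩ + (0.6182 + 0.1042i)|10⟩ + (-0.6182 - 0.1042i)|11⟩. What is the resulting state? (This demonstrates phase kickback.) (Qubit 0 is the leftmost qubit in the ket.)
-0.327|00⟩ + 0.327|01⟩ + (-0.6182 - 0.1042i)|10⟩ + (0.6182 + 0.1042i)|11⟩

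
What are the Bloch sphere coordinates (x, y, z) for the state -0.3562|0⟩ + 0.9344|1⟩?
(-0.6657, 0, -0.7462)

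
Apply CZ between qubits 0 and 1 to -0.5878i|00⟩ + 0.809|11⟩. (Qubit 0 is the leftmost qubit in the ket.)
-0.5878i|00⟩ - 0.809|11⟩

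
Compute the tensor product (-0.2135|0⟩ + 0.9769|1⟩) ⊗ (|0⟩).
-0.2135|00⟩ + 0.9769|10⟩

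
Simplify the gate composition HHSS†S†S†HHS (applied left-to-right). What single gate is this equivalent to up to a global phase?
S†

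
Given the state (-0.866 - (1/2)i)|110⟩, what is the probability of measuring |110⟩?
1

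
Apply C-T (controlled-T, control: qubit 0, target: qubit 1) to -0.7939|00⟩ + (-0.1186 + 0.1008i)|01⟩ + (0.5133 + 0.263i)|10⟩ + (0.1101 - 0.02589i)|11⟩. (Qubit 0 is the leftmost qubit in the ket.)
-0.7939|00⟩ + (-0.1186 + 0.1008i)|01⟩ + (0.5133 + 0.263i)|10⟩ + (0.09616 + 0.05955i)|11⟩

C-T leaves the control-|0⟩ kets |00⟩, |01⟩ unchanged and applies T to qubit 1 on the control-|1⟩ pair (|10⟩, |11⟩).
T = [[1, 0], [0, (1/√2 + (1/√2)i)]].
With a = amp(|10⟩) = (0.5133 + 0.263i) and b = amp(|11⟩) = (0.1101 - 0.02589i):
new amp(|10⟩) = (1)·a = (0.5133 + 0.263i)
new amp(|11⟩) = (1/√2 + (1/√2)i)·b = (0.09616 + 0.05955i)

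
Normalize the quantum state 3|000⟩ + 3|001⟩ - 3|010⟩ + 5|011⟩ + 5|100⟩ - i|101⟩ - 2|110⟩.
0.3313|000⟩ + 0.3313|001⟩ - 0.3313|010⟩ + 0.5522|011⟩ + 0.5522|100⟩ - 0.1104i|101⟩ - 0.2209|110⟩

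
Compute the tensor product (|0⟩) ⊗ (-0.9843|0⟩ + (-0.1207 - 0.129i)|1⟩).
-0.9843|00⟩ + (-0.1207 - 0.129i)|01⟩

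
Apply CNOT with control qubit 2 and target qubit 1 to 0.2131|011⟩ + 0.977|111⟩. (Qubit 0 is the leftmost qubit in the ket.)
0.2131|001⟩ + 0.977|101⟩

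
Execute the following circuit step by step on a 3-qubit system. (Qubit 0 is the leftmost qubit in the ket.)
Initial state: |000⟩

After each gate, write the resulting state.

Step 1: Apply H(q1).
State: 1/√2|000⟩ + 1/√2|010⟩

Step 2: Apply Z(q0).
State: 1/√2|000⟩ + 1/√2|010⟩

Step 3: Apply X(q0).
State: 1/√2|100⟩ + 1/√2|110⟩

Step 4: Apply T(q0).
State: (1/2 + (1/2)i)|100⟩ + (1/2 + (1/2)i)|110⟩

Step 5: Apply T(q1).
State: (1/2 + (1/2)i)|100⟩ + (1/√2)i|110⟩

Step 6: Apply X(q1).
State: (1/√2)i|100⟩ + (1/2 + (1/2)i)|110⟩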